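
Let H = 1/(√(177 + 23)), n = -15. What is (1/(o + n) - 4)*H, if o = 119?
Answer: -83*√2/416 ≈ -0.28216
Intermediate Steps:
H = √2/20 (H = 1/(√200) = 1/(10*√2) = √2/20 ≈ 0.070711)
(1/(o + n) - 4)*H = (1/(119 - 15) - 4)*(√2/20) = (1/104 - 4)*(√2/20) = -83*√2/416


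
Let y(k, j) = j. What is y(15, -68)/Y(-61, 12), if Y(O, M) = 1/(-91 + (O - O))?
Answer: 6188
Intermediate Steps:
Y(O, M) = -1/91 (Y(O, M) = 1/(-91 + 0) = 1/(-91) = -1/91)
y(15, -68)/Y(-61, 12) = -68/(-1/91) = -68*(-91) = 6188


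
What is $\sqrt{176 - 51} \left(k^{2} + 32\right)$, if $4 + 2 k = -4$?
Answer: $240 \sqrt{5} \approx 536.66$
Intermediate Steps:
$k = -4$ ($k = -2 + \frac{1}{2} \left(-4\right) = -2 - 2 = -4$)
$\sqrt{176 - 51} \left(k^{2} + 32\right) = \sqrt{176 - 51} \left(\left(-4\right)^{2} + 32\right) = \sqrt{125} \left(16 + 32\right) = 5 \sqrt{5} \cdot 48 = 240 \sqrt{5}$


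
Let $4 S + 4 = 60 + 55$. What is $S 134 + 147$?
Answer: $\frac{7731}{2} \approx 3865.5$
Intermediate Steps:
$S = \frac{111}{4}$ ($S = -1 + \frac{60 + 55}{4} = -1 + \frac{1}{4} \cdot 115 = -1 + \frac{115}{4} = \frac{111}{4} \approx 27.75$)
$S 134 + 147 = \frac{111}{4} \cdot 134 + 147 = \frac{7437}{2} + 147 = \frac{7731}{2}$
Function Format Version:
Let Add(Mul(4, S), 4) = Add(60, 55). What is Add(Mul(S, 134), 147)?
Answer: Rational(7731, 2) ≈ 3865.5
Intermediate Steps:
S = Rational(111, 4) (S = Add(-1, Mul(Rational(1, 4), Add(60, 55))) = Add(-1, Mul(Rational(1, 4), 115)) = Add(-1, Rational(115, 4)) = Rational(111, 4) ≈ 27.750)
Add(Mul(S, 134), 147) = Add(Mul(Rational(111, 4), 134), 147) = Add(Rational(7437, 2), 147) = Rational(7731, 2)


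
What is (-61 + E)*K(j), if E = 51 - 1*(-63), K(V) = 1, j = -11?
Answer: 53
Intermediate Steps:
E = 114 (E = 51 + 63 = 114)
(-61 + E)*K(j) = (-61 + 114)*1 = 53*1 = 53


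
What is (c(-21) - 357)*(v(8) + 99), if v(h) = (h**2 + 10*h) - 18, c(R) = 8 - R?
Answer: -73800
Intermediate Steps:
v(h) = -18 + h**2 + 10*h
(c(-21) - 357)*(v(8) + 99) = ((8 - 1*(-21)) - 357)*((-18 + 8**2 + 10*8) + 99) = ((8 + 21) - 357)*((-18 + 64 + 80) + 99) = (29 - 357)*(126 + 99) = -328*225 = -73800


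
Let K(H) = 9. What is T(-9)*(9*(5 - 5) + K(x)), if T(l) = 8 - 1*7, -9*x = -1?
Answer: 9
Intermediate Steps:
x = 1/9 (x = -1/9*(-1) = 1/9 ≈ 0.11111)
T(l) = 1 (T(l) = 8 - 7 = 1)
T(-9)*(9*(5 - 5) + K(x)) = 1*(9*(5 - 5) + 9) = 1*(9*0 + 9) = 1*(0 + 9) = 1*9 = 9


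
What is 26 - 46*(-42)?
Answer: 1958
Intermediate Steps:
26 - 46*(-42) = 26 + 1932 = 1958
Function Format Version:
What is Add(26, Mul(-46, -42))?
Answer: 1958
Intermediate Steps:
Add(26, Mul(-46, -42)) = Add(26, 1932) = 1958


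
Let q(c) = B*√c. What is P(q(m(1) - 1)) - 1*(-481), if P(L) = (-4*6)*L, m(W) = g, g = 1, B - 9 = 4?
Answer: 481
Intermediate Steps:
B = 13 (B = 9 + 4 = 13)
m(W) = 1
q(c) = 13*√c
P(L) = -24*L
P(q(m(1) - 1)) - 1*(-481) = -312*√(1 - 1) - 1*(-481) = -312*√0 + 481 = -312*0 + 481 = -24*0 + 481 = 0 + 481 = 481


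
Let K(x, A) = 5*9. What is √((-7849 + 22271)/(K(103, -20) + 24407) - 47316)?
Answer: I*√7072474534330/12226 ≈ 217.52*I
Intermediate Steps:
K(x, A) = 45
√((-7849 + 22271)/(K(103, -20) + 24407) - 47316) = √((-7849 + 22271)/(45 + 24407) - 47316) = √(14422/24452 - 47316) = √(14422*(1/24452) - 47316) = √(7211/12226 - 47316) = √(-578478205/12226) = I*√7072474534330/12226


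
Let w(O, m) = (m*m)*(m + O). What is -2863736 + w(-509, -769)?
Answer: -758623094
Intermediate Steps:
w(O, m) = m**2*(O + m)
-2863736 + w(-509, -769) = -2863736 + (-769)**2*(-509 - 769) = -2863736 + 591361*(-1278) = -2863736 - 755759358 = -758623094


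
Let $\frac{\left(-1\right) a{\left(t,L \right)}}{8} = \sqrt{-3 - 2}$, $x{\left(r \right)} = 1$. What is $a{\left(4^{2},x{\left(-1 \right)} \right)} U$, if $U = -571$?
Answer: $4568 i \sqrt{5} \approx 10214.0 i$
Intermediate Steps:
$a{\left(t,L \right)} = - 8 i \sqrt{5}$ ($a{\left(t,L \right)} = - 8 \sqrt{-3 - 2} = - 8 \sqrt{-5} = - 8 i \sqrt{5}$)
$a{\left(4^{2},x{\left(-1 \right)} \right)} U = - 8 i \sqrt{5} \left(-571\right) = 4568 i \sqrt{5}$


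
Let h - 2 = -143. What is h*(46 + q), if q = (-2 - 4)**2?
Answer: -11562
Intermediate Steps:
h = -141 (h = 2 - 143 = -141)
q = 36 (q = (-6)**2 = 36)
h*(46 + q) = -141*(46 + 36) = -141*82 = -11562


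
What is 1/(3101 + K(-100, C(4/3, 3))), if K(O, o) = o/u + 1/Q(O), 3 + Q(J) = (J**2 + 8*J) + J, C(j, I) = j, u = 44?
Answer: 27291/84630221 ≈ 0.00032247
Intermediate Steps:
Q(J) = -3 + J**2 + 9*J (Q(J) = -3 + ((J**2 + 8*J) + J) = -3 + (J**2 + 9*J) = -3 + J**2 + 9*J)
K(O, o) = 1/(-3 + O**2 + 9*O) + o/44 (K(O, o) = o/44 + 1/(-3 + O**2 + 9*O) = 1/(-3 + O**2 + 9*O) + o/44)
1/(3101 + K(-100, C(4/3, 3))) = 1/(3101 + (1/(-3 + (-100)**2 + 9*(-100)) + (4/3)/44)) = 1/(3101 + (1/(-3 + 10000 - 900) + (4*(1/3))/44)) = 1/(3101 + (1/9097 + (1/44)*(4/3))) = 1/(3101 + (1/9097 + 1/33)) = 1/(3101 + 830/27291) = 1/(84630221/27291) = 27291/84630221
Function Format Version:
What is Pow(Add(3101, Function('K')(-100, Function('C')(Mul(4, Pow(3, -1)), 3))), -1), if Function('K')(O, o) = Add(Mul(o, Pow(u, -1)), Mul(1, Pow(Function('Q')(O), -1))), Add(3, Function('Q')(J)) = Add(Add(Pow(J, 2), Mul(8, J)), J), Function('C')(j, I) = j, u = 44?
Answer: Rational(27291, 84630221) ≈ 0.00032247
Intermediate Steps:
Function('Q')(J) = Add(-3, Pow(J, 2), Mul(9, J)) (Function('Q')(J) = Add(-3, Add(Add(Pow(J, 2), Mul(8, J)), J)) = Add(-3, Add(Pow(J, 2), Mul(9, J))) = Add(-3, Pow(J, 2), Mul(9, J)))
Function('K')(O, o) = Add(Pow(Add(-3, Pow(O, 2), Mul(9, O)), -1), Mul(Rational(1, 44), o)) (Function('K')(O, o) = Add(Mul(o, Pow(44, -1)), Mul(1, Pow(Add(-3, Pow(O, 2), Mul(9, O)), -1))) = Add(Mul(o, Rational(1, 44)), Pow(Add(-3, Pow(O, 2), Mul(9, O)), -1)) = Add(Mul(Rational(1, 44), o), Pow(Add(-3, Pow(O, 2), Mul(9, O)), -1)) = Add(Pow(Add(-3, Pow(O, 2), Mul(9, O)), -1), Mul(Rational(1, 44), o)))
Pow(Add(3101, Function('K')(-100, Function('C')(Mul(4, Pow(3, -1)), 3))), -1) = Pow(Add(3101, Add(Pow(Add(-3, Pow(-100, 2), Mul(9, -100)), -1), Mul(Rational(1, 44), Mul(4, Pow(3, -1))))), -1) = Pow(Add(3101, Add(Pow(Add(-3, 10000, -900), -1), Mul(Rational(1, 44), Mul(4, Rational(1, 3))))), -1) = Pow(Add(3101, Add(Pow(9097, -1), Mul(Rational(1, 44), Rational(4, 3)))), -1) = Pow(Add(3101, Add(Rational(1, 9097), Rational(1, 33))), -1) = Pow(Add(3101, Rational(830, 27291)), -1) = Pow(Rational(84630221, 27291), -1) = Rational(27291, 84630221)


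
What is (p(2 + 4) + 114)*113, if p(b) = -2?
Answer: 12656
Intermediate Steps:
(p(2 + 4) + 114)*113 = (-2 + 114)*113 = 112*113 = 12656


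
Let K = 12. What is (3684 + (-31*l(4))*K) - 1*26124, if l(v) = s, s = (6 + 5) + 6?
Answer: -28764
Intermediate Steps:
s = 17 (s = 11 + 6 = 17)
l(v) = 17
(3684 + (-31*l(4))*K) - 1*26124 = (3684 - 31*17*12) - 1*26124 = (3684 - 527*12) - 26124 = (3684 - 6324) - 26124 = -2640 - 26124 = -28764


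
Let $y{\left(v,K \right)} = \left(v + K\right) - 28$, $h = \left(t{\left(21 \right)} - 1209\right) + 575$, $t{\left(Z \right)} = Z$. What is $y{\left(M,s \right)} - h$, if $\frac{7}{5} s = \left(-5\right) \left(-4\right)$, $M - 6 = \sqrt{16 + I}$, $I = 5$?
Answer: $\frac{4237}{7} + \sqrt{21} \approx 609.87$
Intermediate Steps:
$M = 6 + \sqrt{21}$ ($M = 6 + \sqrt{16 + 5} = 6 + \sqrt{21} \approx 10.583$)
$s = \frac{100}{7}$ ($s = \frac{5 \left(\left(-5\right) \left(-4\right)\right)}{7} = \frac{5}{7} \cdot 20 = \frac{100}{7} \approx 14.286$)
$h = -613$ ($h = \left(21 - 1209\right) + 575 = -1188 + 575 = -613$)
$y{\left(v,K \right)} = -28 + K + v$ ($y{\left(v,K \right)} = \left(K + v\right) - 28 = -28 + K + v$)
$y{\left(M,s \right)} - h = \left(-28 + \frac{100}{7} + \left(6 + \sqrt{21}\right)\right) - -613 = \left(- \frac{54}{7} + \sqrt{21}\right) + 613 = \frac{4237}{7} + \sqrt{21}$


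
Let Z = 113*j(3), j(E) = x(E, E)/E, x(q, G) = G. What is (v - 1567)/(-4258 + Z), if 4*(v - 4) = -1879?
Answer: 8131/16580 ≈ 0.49041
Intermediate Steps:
v = -1863/4 (v = 4 + (¼)*(-1879) = 4 - 1879/4 = -1863/4 ≈ -465.75)
j(E) = 1 (j(E) = E/E = 1)
Z = 113 (Z = 113*1 = 113)
(v - 1567)/(-4258 + Z) = (-1863/4 - 1567)/(-4258 + 113) = -8131/4/(-4145) = -8131/4*(-1/4145) = 8131/16580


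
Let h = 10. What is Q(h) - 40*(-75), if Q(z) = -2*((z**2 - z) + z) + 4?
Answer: 2804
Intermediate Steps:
Q(z) = 4 - 2*z**2 (Q(z) = -2*z**2 + 4 = 4 - 2*z**2)
Q(h) - 40*(-75) = (4 - 2*10**2) - 40*(-75) = (4 - 2*100) + 3000 = (4 - 200) + 3000 = -196 + 3000 = 2804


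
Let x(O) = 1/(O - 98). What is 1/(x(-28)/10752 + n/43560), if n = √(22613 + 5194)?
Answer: 495873100800/9844841523767 + 15422063247360*√27807/9844841523767 ≈ 261.27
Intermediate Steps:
n = √27807 ≈ 166.75
x(O) = 1/(-98 + O)
1/(x(-28)/10752 + n/43560) = 1/(1/(-98 - 28*10752) + √27807/43560) = 1/((1/10752)/(-126) + √27807*(1/43560)) = 1/(-1/126*1/10752 + √27807/43560) = 1/(-1/1354752 + √27807/43560)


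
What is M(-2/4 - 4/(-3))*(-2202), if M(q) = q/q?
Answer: -2202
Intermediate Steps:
M(q) = 1
M(-2/4 - 4/(-3))*(-2202) = 1*(-2202) = -2202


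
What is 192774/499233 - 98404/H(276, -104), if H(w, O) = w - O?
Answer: -4087772501/15809045 ≈ -258.57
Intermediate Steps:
192774/499233 - 98404/H(276, -104) = 192774/499233 - 98404/(276 - 1*(-104)) = 192774*(1/499233) - 98404/(276 + 104) = 64258/166411 - 98404/380 = 64258/166411 - 98404*1/380 = 64258/166411 - 24601/95 = -4087772501/15809045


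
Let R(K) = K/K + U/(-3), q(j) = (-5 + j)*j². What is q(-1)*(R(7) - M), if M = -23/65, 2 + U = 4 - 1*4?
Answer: -788/65 ≈ -12.123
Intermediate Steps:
U = -2 (U = -2 + (4 - 1*4) = -2 + (4 - 4) = -2 + 0 = -2)
M = -23/65 (M = -23*1/65 = -23/65 ≈ -0.35385)
q(j) = j²*(-5 + j)
R(K) = 5/3 (R(K) = K/K - 2/(-3) = 1 - 2*(-⅓) = 1 + ⅔ = 5/3)
q(-1)*(R(7) - M) = ((-1)²*(-5 - 1))*(5/3 - 1*(-23/65)) = (1*(-6))*(5/3 + 23/65) = -6*394/195 = -788/65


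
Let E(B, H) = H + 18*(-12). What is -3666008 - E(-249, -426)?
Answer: -3665366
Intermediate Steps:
E(B, H) = -216 + H (E(B, H) = H - 216 = -216 + H)
-3666008 - E(-249, -426) = -3666008 - (-216 - 426) = -3666008 - 1*(-642) = -3666008 + 642 = -3665366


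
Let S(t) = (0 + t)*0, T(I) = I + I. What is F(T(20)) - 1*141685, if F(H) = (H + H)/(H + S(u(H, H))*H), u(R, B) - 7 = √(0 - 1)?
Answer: -141683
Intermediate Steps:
T(I) = 2*I
u(R, B) = 7 + I (u(R, B) = 7 + √(0 - 1) = 7 + √(-1) = 7 + I)
S(t) = 0 (S(t) = t*0 = 0)
F(H) = 2 (F(H) = (H + H)/(H + 0*H) = (2*H)/(H + 0) = (2*H)/H = 2)
F(T(20)) - 1*141685 = 2 - 1*141685 = 2 - 141685 = -141683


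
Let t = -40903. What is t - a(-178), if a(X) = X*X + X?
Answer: -72409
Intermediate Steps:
a(X) = X + X² (a(X) = X² + X = X + X²)
t - a(-178) = -40903 - (-178)*(1 - 178) = -40903 - (-178)*(-177) = -40903 - 1*31506 = -40903 - 31506 = -72409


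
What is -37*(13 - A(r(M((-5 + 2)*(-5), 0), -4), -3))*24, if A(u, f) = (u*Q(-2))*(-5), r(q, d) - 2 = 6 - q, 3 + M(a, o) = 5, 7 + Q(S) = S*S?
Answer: 68376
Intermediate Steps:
Q(S) = -7 + S² (Q(S) = -7 + S*S = -7 + S²)
M(a, o) = 2 (M(a, o) = -3 + 5 = 2)
r(q, d) = 8 - q (r(q, d) = 2 + (6 - q) = 8 - q)
A(u, f) = 15*u (A(u, f) = (u*(-7 + (-2)²))*(-5) = (u*(-7 + 4))*(-5) = (u*(-3))*(-5) = -3*u*(-5) = 15*u)
-37*(13 - A(r(M((-5 + 2)*(-5), 0), -4), -3))*24 = -37*(13 - 15*(8 - 1*2))*24 = -37*(13 - 15*(8 - 2))*24 = -37*(13 - 15*6)*24 = -37*(13 - 1*90)*24 = -37*(13 - 90)*24 = -37*(-77)*24 = 2849*24 = 68376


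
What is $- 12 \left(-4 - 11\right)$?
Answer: $180$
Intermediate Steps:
$- 12 \left(-4 - 11\right) = \left(-12\right) \left(-15\right) = 180$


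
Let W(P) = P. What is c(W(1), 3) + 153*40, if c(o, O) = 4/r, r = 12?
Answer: 18361/3 ≈ 6120.3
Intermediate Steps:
c(o, O) = ⅓ (c(o, O) = 4/12 = 4*(1/12) = ⅓)
c(W(1), 3) + 153*40 = ⅓ + 153*40 = ⅓ + 6120 = 18361/3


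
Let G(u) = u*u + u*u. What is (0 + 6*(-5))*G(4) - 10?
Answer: -970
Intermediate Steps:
G(u) = 2*u² (G(u) = u² + u² = 2*u²)
(0 + 6*(-5))*G(4) - 10 = (0 + 6*(-5))*(2*4²) - 10 = (0 - 30)*(2*16) - 10 = -30*32 - 10 = -960 - 10 = -970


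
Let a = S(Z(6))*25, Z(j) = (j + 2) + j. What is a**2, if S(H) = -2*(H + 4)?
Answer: 810000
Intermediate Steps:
Z(j) = 2 + 2*j (Z(j) = (2 + j) + j = 2 + 2*j)
S(H) = -8 - 2*H (S(H) = -2*(4 + H) = -8 - 2*H)
a = -900 (a = (-8 - 2*(2 + 2*6))*25 = (-8 - 2*(2 + 12))*25 = (-8 - 2*14)*25 = (-8 - 28)*25 = -36*25 = -900)
a**2 = (-900)**2 = 810000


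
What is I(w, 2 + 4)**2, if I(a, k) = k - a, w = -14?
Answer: 400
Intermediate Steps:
I(w, 2 + 4)**2 = ((2 + 4) - 1*(-14))**2 = (6 + 14)**2 = 20**2 = 400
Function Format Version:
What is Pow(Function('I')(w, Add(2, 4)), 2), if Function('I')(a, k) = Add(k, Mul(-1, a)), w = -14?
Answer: 400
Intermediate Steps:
Pow(Function('I')(w, Add(2, 4)), 2) = Pow(Add(Add(2, 4), Mul(-1, -14)), 2) = Pow(Add(6, 14), 2) = Pow(20, 2) = 400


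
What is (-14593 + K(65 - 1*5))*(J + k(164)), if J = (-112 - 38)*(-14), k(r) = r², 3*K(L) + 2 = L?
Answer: -1267734116/3 ≈ -4.2258e+8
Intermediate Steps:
K(L) = -⅔ + L/3
J = 2100 (J = -150*(-14) = 2100)
(-14593 + K(65 - 1*5))*(J + k(164)) = (-14593 + (-⅔ + (65 - 1*5)/3))*(2100 + 164²) = (-14593 + (-⅔ + (65 - 5)/3))*(2100 + 26896) = (-14593 + (-⅔ + (⅓)*60))*28996 = (-14593 + (-⅔ + 20))*28996 = (-14593 + 58/3)*28996 = -43721/3*28996 = -1267734116/3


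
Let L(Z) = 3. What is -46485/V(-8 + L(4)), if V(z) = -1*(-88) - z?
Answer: -15495/31 ≈ -499.84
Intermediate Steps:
V(z) = 88 - z
-46485/V(-8 + L(4)) = -46485/(88 - (-8 + 3)) = -46485/(88 - 1*(-5)) = -46485/(88 + 5) = -46485/93 = -46485*1/93 = -15495/31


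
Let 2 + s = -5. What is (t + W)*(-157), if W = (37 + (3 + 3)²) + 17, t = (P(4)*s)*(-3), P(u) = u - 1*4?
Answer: -14130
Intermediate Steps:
P(u) = -4 + u (P(u) = u - 4 = -4 + u)
s = -7 (s = -2 - 5 = -7)
t = 0 (t = ((-4 + 4)*(-7))*(-3) = (0*(-7))*(-3) = 0*(-3) = 0)
W = 90 (W = (37 + 6²) + 17 = (37 + 36) + 17 = 73 + 17 = 90)
(t + W)*(-157) = (0 + 90)*(-157) = 90*(-157) = -14130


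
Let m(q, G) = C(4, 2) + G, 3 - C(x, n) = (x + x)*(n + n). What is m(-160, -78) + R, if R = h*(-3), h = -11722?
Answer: 35059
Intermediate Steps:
C(x, n) = 3 - 4*n*x (C(x, n) = 3 - (x + x)*(n + n) = 3 - 2*x*2*n = 3 - 4*n*x)
m(q, G) = -29 + G (m(q, G) = (3 - 4*2*4) + G = (3 - 32) + G = -29 + G)
R = 35166 (R = -11722*(-3) = 35166)
m(-160, -78) + R = (-29 - 78) + 35166 = -107 + 35166 = 35059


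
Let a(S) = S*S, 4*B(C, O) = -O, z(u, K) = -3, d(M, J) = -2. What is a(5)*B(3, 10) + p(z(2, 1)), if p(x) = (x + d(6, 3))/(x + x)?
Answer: -185/3 ≈ -61.667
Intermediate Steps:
B(C, O) = -O/4 (B(C, O) = (-O)/4 = -O/4)
p(x) = (-2 + x)/(2*x) (p(x) = (x - 2)/(x + x) = (-2 + x)/((2*x)) = (-2 + x)*(1/(2*x)) = (-2 + x)/(2*x))
a(S) = S**2
a(5)*B(3, 10) + p(z(2, 1)) = 5**2*(-1/4*10) + (1/2)*(-2 - 3)/(-3) = 25*(-5/2) + (1/2)*(-1/3)*(-5) = -125/2 + 5/6 = -185/3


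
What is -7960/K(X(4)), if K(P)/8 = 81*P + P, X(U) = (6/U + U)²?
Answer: -1990/4961 ≈ -0.40113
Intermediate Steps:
X(U) = (U + 6/U)²
K(P) = 656*P (K(P) = 8*(81*P + P) = 8*(82*P) = 656*P)
-7960/K(X(4)) = -7960*1/(41*(6 + 4²)²) = -7960*1/(41*(6 + 16)²) = -7960/(656*((1/16)*22²)) = -7960/(656*((1/16)*484)) = -7960/(656*(121/4)) = -7960/19844 = -7960*1/19844 = -1990/4961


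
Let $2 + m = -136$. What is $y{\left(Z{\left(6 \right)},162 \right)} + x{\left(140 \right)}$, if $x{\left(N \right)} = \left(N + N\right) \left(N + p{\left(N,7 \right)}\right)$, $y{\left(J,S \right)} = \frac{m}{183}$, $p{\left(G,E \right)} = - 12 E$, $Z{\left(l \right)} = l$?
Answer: $\frac{956434}{61} \approx 15679.0$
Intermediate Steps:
$m = -138$ ($m = -2 - 136 = -138$)
$y{\left(J,S \right)} = - \frac{46}{61}$ ($y{\left(J,S \right)} = - \frac{138}{183} = \left(-138\right) \frac{1}{183} = - \frac{46}{61}$)
$x{\left(N \right)} = 2 N \left(-84 + N\right)$ ($x{\left(N \right)} = \left(N + N\right) \left(N - 84\right) = 2 N \left(N - 84\right) = 2 N \left(-84 + N\right)$)
$y{\left(Z{\left(6 \right)},162 \right)} + x{\left(140 \right)} = - \frac{46}{61} + 2 \cdot 140 \left(-84 + 140\right) = - \frac{46}{61} + 2 \cdot 140 \cdot 56 = - \frac{46}{61} + 15680 = \frac{956434}{61}$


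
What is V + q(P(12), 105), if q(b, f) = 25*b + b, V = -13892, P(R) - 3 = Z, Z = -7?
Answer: -13996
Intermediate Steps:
P(R) = -4 (P(R) = 3 - 7 = -4)
q(b, f) = 26*b
V + q(P(12), 105) = -13892 + 26*(-4) = -13892 - 104 = -13996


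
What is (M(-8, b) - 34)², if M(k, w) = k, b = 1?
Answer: 1764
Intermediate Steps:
(M(-8, b) - 34)² = (-8 - 34)² = (-42)² = 1764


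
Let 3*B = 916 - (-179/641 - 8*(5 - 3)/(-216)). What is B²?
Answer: 251436932838169/2695790241 ≈ 93270.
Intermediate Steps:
B = 15856763/51921 (B = (916 - (-179/641 - 8*(5 - 3)/(-216)))/3 = (916 - (-179*1/641 - 8*2*(-1/216)))/3 = (916 - (-179/641 - 16*(-1/216)))/3 = (916 - (-179/641 + 2/27))/3 = (916 - 1*(-3551/17307))/3 = (916 + 3551/17307)/3 = (⅓)*(15856763/17307) = 15856763/51921 ≈ 305.40)
B² = (15856763/51921)² = 251436932838169/2695790241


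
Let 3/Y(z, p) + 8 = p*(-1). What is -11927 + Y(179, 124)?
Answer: -524789/44 ≈ -11927.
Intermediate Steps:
Y(z, p) = 3/(-8 - p) (Y(z, p) = 3/(-8 + p*(-1)) = 3/(-8 - p))
-11927 + Y(179, 124) = -11927 - 3/(8 + 124) = -11927 - 3/132 = -11927 - 3*1/132 = -11927 - 1/44 = -524789/44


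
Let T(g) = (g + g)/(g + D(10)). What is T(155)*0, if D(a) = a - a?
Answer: 0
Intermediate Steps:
D(a) = 0
T(g) = 2 (T(g) = (g + g)/(g + 0) = (2*g)/g = 2)
T(155)*0 = 2*0 = 0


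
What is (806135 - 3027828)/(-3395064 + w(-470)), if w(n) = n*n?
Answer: 2221693/3174164 ≈ 0.69993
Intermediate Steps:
w(n) = n²
(806135 - 3027828)/(-3395064 + w(-470)) = (806135 - 3027828)/(-3395064 + (-470)²) = -2221693/(-3395064 + 220900) = -2221693/(-3174164) = -2221693*(-1/3174164) = 2221693/3174164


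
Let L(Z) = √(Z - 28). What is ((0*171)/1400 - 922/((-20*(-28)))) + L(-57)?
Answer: -461/280 + I*√85 ≈ -1.6464 + 9.2195*I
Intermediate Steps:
L(Z) = √(-28 + Z)
((0*171)/1400 - 922/((-20*(-28)))) + L(-57) = ((0*171)/1400 - 922/((-20*(-28)))) + √(-28 - 57) = (0*(1/1400) - 922/560) + √(-85) = (0 - 922*1/560) + I*√85 = (0 - 461/280) + I*√85 = -461/280 + I*√85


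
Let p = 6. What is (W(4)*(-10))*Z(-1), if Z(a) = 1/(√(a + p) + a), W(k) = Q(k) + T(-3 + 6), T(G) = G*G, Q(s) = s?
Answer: -65/2 - 65*√5/2 ≈ -105.17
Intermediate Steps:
T(G) = G²
W(k) = 9 + k (W(k) = k + (-3 + 6)² = k + 3² = k + 9 = 9 + k)
Z(a) = 1/(a + √(6 + a)) (Z(a) = 1/(√(a + 6) + a) = 1/(√(6 + a) + a) = 1/(a + √(6 + a)))
(W(4)*(-10))*Z(-1) = ((9 + 4)*(-10))/(-1 + √(6 - 1)) = (13*(-10))/(-1 + √5) = -130/(-1 + √5)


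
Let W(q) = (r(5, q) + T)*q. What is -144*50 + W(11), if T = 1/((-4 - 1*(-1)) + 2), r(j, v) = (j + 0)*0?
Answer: -7211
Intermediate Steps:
r(j, v) = 0 (r(j, v) = j*0 = 0)
T = -1 (T = 1/((-4 + 1) + 2) = 1/(-3 + 2) = 1/(-1) = -1)
W(q) = -q (W(q) = (0 - 1)*q = -q)
-144*50 + W(11) = -144*50 - 1*11 = -7200 - 11 = -7211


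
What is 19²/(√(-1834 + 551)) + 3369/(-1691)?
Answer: -3369/1691 - 361*I*√1283/1283 ≈ -1.9923 - 10.078*I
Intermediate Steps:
19²/(√(-1834 + 551)) + 3369/(-1691) = 361/(√(-1283)) + 3369*(-1/1691) = 361/((I*√1283)) - 3369/1691 = 361*(-I*√1283/1283) - 3369/1691 = -361*I*√1283/1283 - 3369/1691 = -3369/1691 - 361*I*√1283/1283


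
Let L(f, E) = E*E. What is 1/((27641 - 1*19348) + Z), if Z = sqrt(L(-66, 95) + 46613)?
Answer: 8293/68718211 - 3*sqrt(6182)/68718211 ≈ 0.00011725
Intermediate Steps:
L(f, E) = E**2
Z = 3*sqrt(6182) (Z = sqrt(95**2 + 46613) = sqrt(9025 + 46613) = sqrt(55638) = 3*sqrt(6182) ≈ 235.88)
1/((27641 - 1*19348) + Z) = 1/((27641 - 1*19348) + 3*sqrt(6182)) = 1/((27641 - 19348) + 3*sqrt(6182)) = 1/(8293 + 3*sqrt(6182))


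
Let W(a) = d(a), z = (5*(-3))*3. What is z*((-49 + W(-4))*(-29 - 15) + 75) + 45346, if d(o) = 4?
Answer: -47129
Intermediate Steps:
z = -45 (z = -15*3 = -45)
W(a) = 4
z*((-49 + W(-4))*(-29 - 15) + 75) + 45346 = -45*((-49 + 4)*(-29 - 15) + 75) + 45346 = -45*(-45*(-44) + 75) + 45346 = -45*(1980 + 75) + 45346 = -45*2055 + 45346 = -92475 + 45346 = -47129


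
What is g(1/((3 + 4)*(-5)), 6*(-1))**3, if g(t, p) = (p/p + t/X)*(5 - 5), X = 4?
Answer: 0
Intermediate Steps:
g(t, p) = 0 (g(t, p) = (p/p + t/4)*(5 - 5) = (1 + t*(1/4))*0 = (1 + t/4)*0 = 0)
g(1/((3 + 4)*(-5)), 6*(-1))**3 = 0**3 = 0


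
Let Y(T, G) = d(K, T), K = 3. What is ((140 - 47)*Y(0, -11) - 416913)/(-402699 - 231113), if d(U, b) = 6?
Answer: 416355/633812 ≈ 0.65691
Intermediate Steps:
Y(T, G) = 6
((140 - 47)*Y(0, -11) - 416913)/(-402699 - 231113) = ((140 - 47)*6 - 416913)/(-402699 - 231113) = (93*6 - 416913)/(-633812) = (558 - 416913)*(-1/633812) = -416355*(-1/633812) = 416355/633812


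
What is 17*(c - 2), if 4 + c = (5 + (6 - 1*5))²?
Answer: 510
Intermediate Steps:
c = 32 (c = -4 + (5 + (6 - 1*5))² = -4 + (5 + (6 - 5))² = -4 + (5 + 1)² = -4 + 6² = -4 + 36 = 32)
17*(c - 2) = 17*(32 - 2) = 17*30 = 510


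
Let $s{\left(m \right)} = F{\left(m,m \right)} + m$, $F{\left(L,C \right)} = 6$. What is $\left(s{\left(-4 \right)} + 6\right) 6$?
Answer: $48$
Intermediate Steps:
$s{\left(m \right)} = 6 + m$
$\left(s{\left(-4 \right)} + 6\right) 6 = \left(\left(6 - 4\right) + 6\right) 6 = \left(2 + 6\right) 6 = 8 \cdot 6 = 48$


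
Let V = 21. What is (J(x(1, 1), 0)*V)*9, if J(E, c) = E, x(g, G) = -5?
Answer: -945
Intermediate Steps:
(J(x(1, 1), 0)*V)*9 = -5*21*9 = -105*9 = -945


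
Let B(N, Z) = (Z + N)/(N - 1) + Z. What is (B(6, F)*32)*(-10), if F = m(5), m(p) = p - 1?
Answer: -1920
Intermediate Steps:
m(p) = -1 + p
F = 4 (F = -1 + 5 = 4)
B(N, Z) = Z + (N + Z)/(-1 + N) (B(N, Z) = (N + Z)/(-1 + N) + Z = Z + (N + Z)/(-1 + N))
(B(6, F)*32)*(-10) = ((6*(1 + 4)/(-1 + 6))*32)*(-10) = ((6*5/5)*32)*(-10) = ((6*(1/5)*5)*32)*(-10) = (6*32)*(-10) = 192*(-10) = -1920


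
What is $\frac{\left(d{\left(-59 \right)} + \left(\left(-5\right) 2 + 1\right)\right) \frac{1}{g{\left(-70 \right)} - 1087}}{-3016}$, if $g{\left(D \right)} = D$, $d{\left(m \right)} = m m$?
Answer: $\frac{434}{436189} \approx 0.00099498$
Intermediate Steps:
$d{\left(m \right)} = m^{2}$
$\frac{\left(d{\left(-59 \right)} + \left(\left(-5\right) 2 + 1\right)\right) \frac{1}{g{\left(-70 \right)} - 1087}}{-3016} = \frac{\left(\left(-59\right)^{2} + \left(\left(-5\right) 2 + 1\right)\right) \frac{1}{-70 - 1087}}{-3016} = \frac{3481 + \left(-10 + 1\right)}{-1157} \left(- \frac{1}{3016}\right) = \left(3481 - 9\right) \left(- \frac{1}{1157}\right) \left(- \frac{1}{3016}\right) = 3472 \left(- \frac{1}{1157}\right) \left(- \frac{1}{3016}\right) = \left(- \frac{3472}{1157}\right) \left(- \frac{1}{3016}\right) = \frac{434}{436189}$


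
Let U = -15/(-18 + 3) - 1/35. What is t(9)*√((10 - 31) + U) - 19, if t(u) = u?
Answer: -19 + 9*I*√24535/35 ≈ -19.0 + 40.278*I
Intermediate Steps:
U = 34/35 (U = -15/(-15) - 1*1/35 = -15*(-1/15) - 1/35 = 1 - 1/35 = 34/35 ≈ 0.97143)
t(9)*√((10 - 31) + U) - 19 = 9*√((10 - 31) + 34/35) - 19 = 9*√(-21 + 34/35) - 19 = 9*√(-701/35) - 19 = 9*(I*√24535/35) - 19 = 9*I*√24535/35 - 19 = -19 + 9*I*√24535/35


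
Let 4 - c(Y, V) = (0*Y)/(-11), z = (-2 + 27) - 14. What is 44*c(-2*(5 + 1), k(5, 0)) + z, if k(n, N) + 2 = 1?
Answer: 187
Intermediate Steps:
k(n, N) = -1 (k(n, N) = -2 + 1 = -1)
z = 11 (z = 25 - 14 = 11)
c(Y, V) = 4 (c(Y, V) = 4 - 0*Y/(-11) = 4 - 0*(-1)/11 = 4 - 1*0 = 4 + 0 = 4)
44*c(-2*(5 + 1), k(5, 0)) + z = 44*4 + 11 = 176 + 11 = 187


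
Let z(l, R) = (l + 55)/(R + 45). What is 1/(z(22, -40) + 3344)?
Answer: 5/16797 ≈ 0.00029767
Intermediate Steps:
z(l, R) = (55 + l)/(45 + R)
1/(z(22, -40) + 3344) = 1/((55 + 22)/(45 - 40) + 3344) = 1/(77/5 + 3344) = 1/(16797/5) = 5/16797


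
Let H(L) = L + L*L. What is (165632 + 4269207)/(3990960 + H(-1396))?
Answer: 4434839/5938380 ≈ 0.74681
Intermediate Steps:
H(L) = L + L²
(165632 + 4269207)/(3990960 + H(-1396)) = (165632 + 4269207)/(3990960 - 1396*(1 - 1396)) = 4434839/(3990960 - 1396*(-1395)) = 4434839/(3990960 + 1947420) = 4434839/5938380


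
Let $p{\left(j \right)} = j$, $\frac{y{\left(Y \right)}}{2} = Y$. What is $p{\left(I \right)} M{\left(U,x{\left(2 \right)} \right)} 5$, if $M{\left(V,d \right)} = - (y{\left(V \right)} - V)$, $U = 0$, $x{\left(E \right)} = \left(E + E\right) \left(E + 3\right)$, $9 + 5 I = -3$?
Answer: $0$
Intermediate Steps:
$I = - \frac{12}{5}$ ($I = - \frac{9}{5} + \frac{1}{5} \left(-3\right) = - \frac{9}{5} - \frac{3}{5} = - \frac{12}{5} \approx -2.4$)
$y{\left(Y \right)} = 2 Y$
$x{\left(E \right)} = 2 E \left(3 + E\right)$
$M{\left(V,d \right)} = - V$ ($M{\left(V,d \right)} = - (2 V - V) = - V$)
$p{\left(I \right)} M{\left(U,x{\left(2 \right)} \right)} 5 = - \frac{12 \left(\left(-1\right) 0\right)}{5} \cdot 5 = \left(- \frac{12}{5}\right) 0 \cdot 5 = 0 \cdot 5 = 0$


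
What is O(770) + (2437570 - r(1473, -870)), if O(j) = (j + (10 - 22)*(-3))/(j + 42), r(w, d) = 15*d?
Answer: 994952123/406 ≈ 2.4506e+6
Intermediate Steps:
O(j) = (36 + j)/(42 + j) (O(j) = (j - 12*(-3))/(42 + j) = (j + 36)/(42 + j) = (36 + j)/(42 + j))
O(770) + (2437570 - r(1473, -870)) = (36 + 770)/(42 + 770) + (2437570 - 15*(-870)) = 806/812 + (2437570 - 1*(-13050)) = (1/812)*806 + (2437570 + 13050) = 403/406 + 2450620 = 994952123/406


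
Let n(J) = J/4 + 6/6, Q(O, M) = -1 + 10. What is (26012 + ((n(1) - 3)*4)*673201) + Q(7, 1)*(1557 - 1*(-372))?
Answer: -4669034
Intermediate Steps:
Q(O, M) = 9
n(J) = 1 + J/4 (n(J) = J*(¼) + 6*(⅙) = J/4 + 1 = 1 + J/4)
(26012 + ((n(1) - 3)*4)*673201) + Q(7, 1)*(1557 - 1*(-372)) = (26012 + (((1 + (¼)*1) - 3)*4)*673201) + 9*(1557 - 1*(-372)) = (26012 + (((1 + ¼) - 3)*4)*673201) + 9*(1557 + 372) = (26012 + ((5/4 - 3)*4)*673201) + 9*1929 = (26012 - 7/4*4*673201) + 17361 = (26012 - 7*673201) + 17361 = (26012 - 4712407) + 17361 = -4686395 + 17361 = -4669034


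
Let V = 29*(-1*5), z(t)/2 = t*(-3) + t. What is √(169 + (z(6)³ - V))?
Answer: I*√13510 ≈ 116.23*I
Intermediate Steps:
z(t) = -4*t (z(t) = 2*(t*(-3) + t) = 2*(-3*t + t) = 2*(-2*t) = -4*t)
V = -145 (V = 29*(-5) = -145)
√(169 + (z(6)³ - V)) = √(169 + ((-4*6)³ - 1*(-145))) = √(169 + ((-24)³ + 145)) = √(169 + (-13824 + 145)) = √(169 - 13679) = √(-13510) = I*√13510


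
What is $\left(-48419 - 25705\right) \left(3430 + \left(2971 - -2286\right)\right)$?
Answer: $-643915188$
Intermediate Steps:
$\left(-48419 - 25705\right) \left(3430 + \left(2971 - -2286\right)\right) = - 74124 \left(3430 + \left(2971 + 2286\right)\right) = - 74124 \left(3430 + 5257\right) = \left(-74124\right) 8687 = -643915188$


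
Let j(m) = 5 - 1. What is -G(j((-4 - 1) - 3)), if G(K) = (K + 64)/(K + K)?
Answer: -17/2 ≈ -8.5000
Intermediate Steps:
j(m) = 4
G(K) = (64 + K)/(2*K) (G(K) = (64 + K)/((2*K)) = (64 + K)*(1/(2*K)) = (64 + K)/(2*K))
-G(j((-4 - 1) - 3)) = -(64 + 4)/(2*4) = -68/(2*4) = -1*17/2 = -17/2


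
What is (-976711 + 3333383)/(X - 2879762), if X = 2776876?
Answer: -1178336/51443 ≈ -22.906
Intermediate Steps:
(-976711 + 3333383)/(X - 2879762) = (-976711 + 3333383)/(2776876 - 2879762) = 2356672/(-102886) = 2356672*(-1/102886) = -1178336/51443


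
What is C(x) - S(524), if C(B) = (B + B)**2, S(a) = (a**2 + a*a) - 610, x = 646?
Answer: 1120722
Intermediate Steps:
S(a) = -610 + 2*a**2 (S(a) = (a**2 + a**2) - 610 = 2*a**2 - 610 = -610 + 2*a**2)
C(B) = 4*B**2 (C(B) = (2*B)**2 = 4*B**2)
C(x) - S(524) = 4*646**2 - (-610 + 2*524**2) = 4*417316 - (-610 + 2*274576) = 1669264 - (-610 + 549152) = 1669264 - 1*548542 = 1669264 - 548542 = 1120722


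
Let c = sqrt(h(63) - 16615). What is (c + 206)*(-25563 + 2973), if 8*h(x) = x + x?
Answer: -4653540 - 11295*I*sqrt(66397) ≈ -4.6535e+6 - 2.9105e+6*I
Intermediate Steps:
h(x) = x/4 (h(x) = (x + x)/8 = (2*x)/8 = x/4)
c = I*sqrt(66397)/2 (c = sqrt((1/4)*63 - 16615) = sqrt(63/4 - 16615) = sqrt(-66397/4) = I*sqrt(66397)/2 ≈ 128.84*I)
(c + 206)*(-25563 + 2973) = (I*sqrt(66397)/2 + 206)*(-25563 + 2973) = (206 + I*sqrt(66397)/2)*(-22590) = -4653540 - 11295*I*sqrt(66397)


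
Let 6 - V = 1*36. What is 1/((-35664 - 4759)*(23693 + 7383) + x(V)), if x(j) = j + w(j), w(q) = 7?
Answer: -1/1256185171 ≈ -7.9606e-10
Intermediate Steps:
V = -30 (V = 6 - 36 = -30)
x(j) = 7 + j (x(j) = j + 7 = 7 + j)
1/((-35664 - 4759)*(23693 + 7383) + x(V)) = 1/((-35664 - 4759)*(23693 + 7383) + (7 - 30)) = 1/(-40423*31076 - 23) = 1/(-1256185148 - 23) = 1/(-1256185171) = -1/1256185171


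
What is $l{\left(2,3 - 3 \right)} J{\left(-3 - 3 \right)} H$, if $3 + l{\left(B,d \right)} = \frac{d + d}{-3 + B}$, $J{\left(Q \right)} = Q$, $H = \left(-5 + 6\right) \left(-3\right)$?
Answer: $-54$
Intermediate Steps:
$H = -3$ ($H = 1 \left(-3\right) = -3$)
$l{\left(B,d \right)} = -3 + \frac{2 d}{-3 + B}$ ($l{\left(B,d \right)} = -3 + \frac{d + d}{-3 + B} = -3 + \frac{2 d}{-3 + B}$)
$l{\left(2,3 - 3 \right)} J{\left(-3 - 3 \right)} H = \frac{9 - 6 + 2 \left(3 - 3\right)}{-3 + 2} \left(-3 - 3\right) \left(-3\right) = \frac{9 - 6 + 2 \left(3 - 3\right)}{-1} \left(-6\right) \left(-3\right) = - (9 - 6 + 2 \cdot 0) \left(-6\right) \left(-3\right) = - (9 - 6 + 0) \left(-6\right) \left(-3\right) = \left(-1\right) 3 \left(-6\right) \left(-3\right) = \left(-3\right) \left(-6\right) \left(-3\right) = 18 \left(-3\right) = -54$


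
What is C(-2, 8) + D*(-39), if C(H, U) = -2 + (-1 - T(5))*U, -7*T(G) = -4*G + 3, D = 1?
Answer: -479/7 ≈ -68.429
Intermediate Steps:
T(G) = -3/7 + 4*G/7 (T(G) = -(-4*G + 3)/7 = -(3 - 4*G)/7 = -3/7 + 4*G/7)
C(H, U) = -2 - 24*U/7 (C(H, U) = -2 + (-1 - (-3/7 + (4/7)*5))*U = -2 + (-1 - (-3/7 + 20/7))*U = -2 + (-1 - 1*17/7)*U = -2 + (-1 - 17/7)*U = -2 - 24*U/7)
C(-2, 8) + D*(-39) = (-2 - 24/7*8) + 1*(-39) = (-2 - 192/7) - 39 = -206/7 - 39 = -479/7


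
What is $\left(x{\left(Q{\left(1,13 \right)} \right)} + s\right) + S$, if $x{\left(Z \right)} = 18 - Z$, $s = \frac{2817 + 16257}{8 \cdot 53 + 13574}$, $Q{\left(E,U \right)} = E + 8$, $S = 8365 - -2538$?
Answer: $\frac{25460875}{2333} \approx 10913.0$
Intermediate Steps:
$S = 10903$ ($S = 8365 + 2538 = 10903$)
$Q{\left(E,U \right)} = 8 + E$
$s = \frac{3179}{2333}$ ($s = \frac{19074}{424 + 13574} = \frac{19074}{13998} = 19074 \cdot \frac{1}{13998} = \frac{3179}{2333} \approx 1.3626$)
$\left(x{\left(Q{\left(1,13 \right)} \right)} + s\right) + S = \left(\left(18 - \left(8 + 1\right)\right) + \frac{3179}{2333}\right) + 10903 = \left(\left(18 - 9\right) + \frac{3179}{2333}\right) + 10903 = \left(9 + \frac{3179}{2333}\right) + 10903 = \frac{24176}{2333} + 10903 = \frac{25460875}{2333}$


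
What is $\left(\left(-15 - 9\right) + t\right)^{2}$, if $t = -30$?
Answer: $2916$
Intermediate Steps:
$\left(\left(-15 - 9\right) + t\right)^{2} = \left(\left(-15 - 9\right) - 30\right)^{2} = \left(-24 - 30\right)^{2} = \left(-54\right)^{2} = 2916$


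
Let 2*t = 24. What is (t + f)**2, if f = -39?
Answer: 729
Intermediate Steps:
t = 12 (t = (1/2)*24 = 12)
(t + f)**2 = (12 - 39)**2 = (-27)**2 = 729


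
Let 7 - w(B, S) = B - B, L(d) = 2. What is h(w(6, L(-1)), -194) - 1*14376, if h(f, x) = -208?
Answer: -14584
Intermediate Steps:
w(B, S) = 7 (w(B, S) = 7 - (B - B) = 7 - 1*0 = 7 + 0 = 7)
h(w(6, L(-1)), -194) - 1*14376 = -208 - 1*14376 = -208 - 14376 = -14584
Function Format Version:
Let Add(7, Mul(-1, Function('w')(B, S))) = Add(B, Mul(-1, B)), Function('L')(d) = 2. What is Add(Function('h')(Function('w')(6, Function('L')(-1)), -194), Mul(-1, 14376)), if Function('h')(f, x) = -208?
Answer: -14584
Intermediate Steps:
Function('w')(B, S) = 7 (Function('w')(B, S) = Add(7, Mul(-1, Add(B, Mul(-1, B)))) = Add(7, Mul(-1, 0)) = Add(7, 0) = 7)
Add(Function('h')(Function('w')(6, Function('L')(-1)), -194), Mul(-1, 14376)) = Add(-208, Mul(-1, 14376)) = Add(-208, -14376) = -14584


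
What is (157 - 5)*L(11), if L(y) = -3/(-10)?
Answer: 228/5 ≈ 45.600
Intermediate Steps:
L(y) = 3/10 (L(y) = -3*(-⅒) = 3/10)
(157 - 5)*L(11) = (157 - 5)*(3/10) = 152*(3/10) = 228/5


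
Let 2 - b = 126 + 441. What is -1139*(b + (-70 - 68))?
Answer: 800717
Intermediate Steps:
b = -565 (b = 2 - (126 + 441) = 2 - 1*567 = 2 - 567 = -565)
-1139*(b + (-70 - 68)) = -1139*(-565 + (-70 - 68)) = -1139*(-565 - 138) = -1139*(-703) = 800717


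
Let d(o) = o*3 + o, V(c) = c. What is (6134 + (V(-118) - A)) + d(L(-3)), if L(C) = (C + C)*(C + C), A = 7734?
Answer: -1574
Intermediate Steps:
L(C) = 4*C² (L(C) = (2*C)*(2*C) = 4*C²)
d(o) = 4*o (d(o) = 3*o + o = 4*o)
(6134 + (V(-118) - A)) + d(L(-3)) = (6134 + (-118 - 1*7734)) + 4*(4*(-3)²) = (6134 + (-118 - 7734)) + 4*(4*9) = (6134 - 7852) + 4*36 = -1718 + 144 = -1574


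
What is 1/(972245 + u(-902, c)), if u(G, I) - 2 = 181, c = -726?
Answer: 1/972428 ≈ 1.0284e-6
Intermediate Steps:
u(G, I) = 183 (u(G, I) = 2 + 181 = 183)
1/(972245 + u(-902, c)) = 1/(972245 + 183) = 1/972428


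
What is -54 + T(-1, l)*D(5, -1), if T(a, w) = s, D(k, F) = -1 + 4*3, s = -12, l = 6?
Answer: -186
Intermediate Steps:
D(k, F) = 11 (D(k, F) = -1 + 12 = 11)
T(a, w) = -12
-54 + T(-1, l)*D(5, -1) = -54 - 12*11 = -54 - 132 = -186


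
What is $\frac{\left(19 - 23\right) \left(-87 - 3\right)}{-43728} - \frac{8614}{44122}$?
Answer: $- \frac{8178269}{40195142} \approx -0.20346$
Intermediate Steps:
$\frac{\left(19 - 23\right) \left(-87 - 3\right)}{-43728} - \frac{8614}{44122} = \left(-4\right) \left(-90\right) \left(- \frac{1}{43728}\right) - \frac{4307}{22061} = 360 \left(- \frac{1}{43728}\right) - \frac{4307}{22061} = - \frac{15}{1822} - \frac{4307}{22061} = - \frac{8178269}{40195142}$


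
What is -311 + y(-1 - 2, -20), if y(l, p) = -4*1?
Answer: -315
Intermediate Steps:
y(l, p) = -4
-311 + y(-1 - 2, -20) = -311 - 4 = -315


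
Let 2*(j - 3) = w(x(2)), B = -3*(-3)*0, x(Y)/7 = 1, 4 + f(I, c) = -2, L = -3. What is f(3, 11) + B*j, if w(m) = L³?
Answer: -6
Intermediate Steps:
f(I, c) = -6 (f(I, c) = -4 - 2 = -6)
x(Y) = 7 (x(Y) = 7*1 = 7)
B = 0 (B = 9*0 = 0)
w(m) = -27 (w(m) = (-3)³ = -27)
j = -21/2 (j = 3 + (½)*(-27) = 3 - 27/2 = -21/2 ≈ -10.500)
f(3, 11) + B*j = -6 + 0*(-21/2) = -6 + 0 = -6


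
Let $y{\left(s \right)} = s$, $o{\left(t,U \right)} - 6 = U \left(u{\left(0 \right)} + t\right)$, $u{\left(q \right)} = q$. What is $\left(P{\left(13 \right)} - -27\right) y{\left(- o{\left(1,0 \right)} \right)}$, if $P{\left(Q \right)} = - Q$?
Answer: $-84$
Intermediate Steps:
$o{\left(t,U \right)} = 6 + U t$ ($o{\left(t,U \right)} = 6 + U \left(0 + t\right) = 6 + U t$)
$\left(P{\left(13 \right)} - -27\right) y{\left(- o{\left(1,0 \right)} \right)} = \left(\left(-1\right) 13 - -27\right) \left(- (6 + 0 \cdot 1)\right) = \left(-13 + \left(-32 + 59\right)\right) \left(- (6 + 0)\right) = \left(-13 + 27\right) \left(\left(-1\right) 6\right) = 14 \left(-6\right) = -84$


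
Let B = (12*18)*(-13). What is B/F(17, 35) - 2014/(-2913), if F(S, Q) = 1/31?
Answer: -253568810/2913 ≈ -87047.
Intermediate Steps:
F(S, Q) = 1/31
B = -2808 (B = 216*(-13) = -2808)
B/F(17, 35) - 2014/(-2913) = -2808/1/31 - 2014/(-2913) = -2808*31 - 2014*(-1/2913) = -87048 + 2014/2913 = -253568810/2913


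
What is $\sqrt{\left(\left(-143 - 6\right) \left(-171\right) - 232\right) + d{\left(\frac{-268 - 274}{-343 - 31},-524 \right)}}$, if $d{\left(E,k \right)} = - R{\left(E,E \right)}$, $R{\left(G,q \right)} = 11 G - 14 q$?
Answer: $\frac{\sqrt{883014374}}{187} \approx 158.91$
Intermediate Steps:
$R{\left(G,q \right)} = - 14 q + 11 G$
$d{\left(E,k \right)} = 3 E$ ($d{\left(E,k \right)} = - (- 14 E + 11 E) = - \left(-3\right) E = 3 E$)
$\sqrt{\left(\left(-143 - 6\right) \left(-171\right) - 232\right) + d{\left(\frac{-268 - 274}{-343 - 31},-524 \right)}} = \sqrt{\left(\left(-143 - 6\right) \left(-171\right) - 232\right) + 3 \frac{-268 - 274}{-343 - 31}} = \sqrt{\left(\left(-149\right) \left(-171\right) - 232\right) + 3 \left(- \frac{542}{-374}\right)} = \sqrt{\left(25479 - 232\right) + 3 \left(\left(-542\right) \left(- \frac{1}{374}\right)\right)} = \sqrt{25247 + 3 \cdot \frac{271}{187}} = \sqrt{25247 + \frac{813}{187}} = \sqrt{\frac{4722002}{187}} = \frac{\sqrt{883014374}}{187}$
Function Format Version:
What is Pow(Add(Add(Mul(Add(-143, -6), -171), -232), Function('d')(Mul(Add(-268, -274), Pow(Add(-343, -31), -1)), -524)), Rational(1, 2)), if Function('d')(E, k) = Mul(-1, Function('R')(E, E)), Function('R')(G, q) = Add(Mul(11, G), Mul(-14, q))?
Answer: Mul(Rational(1, 187), Pow(883014374, Rational(1, 2))) ≈ 158.91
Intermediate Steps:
Function('R')(G, q) = Add(Mul(-14, q), Mul(11, G))
Function('d')(E, k) = Mul(3, E) (Function('d')(E, k) = Mul(-1, Add(Mul(-14, E), Mul(11, E))) = Mul(-1, Mul(-3, E)) = Mul(3, E))
Pow(Add(Add(Mul(Add(-143, -6), -171), -232), Function('d')(Mul(Add(-268, -274), Pow(Add(-343, -31), -1)), -524)), Rational(1, 2)) = Pow(Add(Add(Mul(Add(-143, -6), -171), -232), Mul(3, Mul(Add(-268, -274), Pow(Add(-343, -31), -1)))), Rational(1, 2)) = Pow(Add(Add(Mul(-149, -171), -232), Mul(3, Mul(-542, Pow(-374, -1)))), Rational(1, 2)) = Pow(Add(Add(25479, -232), Mul(3, Mul(-542, Rational(-1, 374)))), Rational(1, 2)) = Pow(Add(25247, Mul(3, Rational(271, 187))), Rational(1, 2)) = Pow(Add(25247, Rational(813, 187)), Rational(1, 2)) = Pow(Rational(4722002, 187), Rational(1, 2)) = Mul(Rational(1, 187), Pow(883014374, Rational(1, 2)))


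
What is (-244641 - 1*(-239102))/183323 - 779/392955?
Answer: -2319386362/72037689465 ≈ -0.032197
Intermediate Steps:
(-244641 - 1*(-239102))/183323 - 779/392955 = (-244641 + 239102)*(1/183323) - 779*1/392955 = -5539*1/183323 - 779/392955 = -5539/183323 - 779/392955 = -2319386362/72037689465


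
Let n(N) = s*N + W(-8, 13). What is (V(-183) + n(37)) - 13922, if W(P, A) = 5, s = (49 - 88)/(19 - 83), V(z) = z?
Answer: -900957/64 ≈ -14077.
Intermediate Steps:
s = 39/64 (s = -39/(-64) = -39*(-1/64) = 39/64 ≈ 0.60938)
n(N) = 5 + 39*N/64 (n(N) = 39*N/64 + 5 = 5 + 39*N/64)
(V(-183) + n(37)) - 13922 = (-183 + (5 + (39/64)*37)) - 13922 = (-183 + (5 + 1443/64)) - 13922 = (-183 + 1763/64) - 13922 = -9949/64 - 13922 = -900957/64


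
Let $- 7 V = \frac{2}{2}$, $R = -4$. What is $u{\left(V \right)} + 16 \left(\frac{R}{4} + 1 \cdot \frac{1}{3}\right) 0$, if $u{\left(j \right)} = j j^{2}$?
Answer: $- \frac{1}{343} \approx -0.0029155$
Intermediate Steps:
$V = - \frac{1}{7}$ ($V = - \frac{2 \cdot \frac{1}{2}}{7} = \left(- \frac{1}{7}\right) 1 = - \frac{1}{7} \approx -0.14286$)
$u{\left(j \right)} = j^{3}$
$u{\left(V \right)} + 16 \left(\frac{R}{4} + 1 \cdot \frac{1}{3}\right) 0 = \left(- \frac{1}{7}\right)^{3} + 16 \left(- \frac{4}{4} + 1 \cdot \frac{1}{3}\right) 0 = - \frac{1}{343} + 16 \left(\left(-4\right) \frac{1}{4} + 1 \cdot \frac{1}{3}\right) 0 = - \frac{1}{343} + 16 \left(-1 + \frac{1}{3}\right) 0 = - \frac{1}{343} + 16 \left(\left(- \frac{2}{3}\right) 0\right) = - \frac{1}{343} + 16 \cdot 0 = - \frac{1}{343} + 0 = - \frac{1}{343}$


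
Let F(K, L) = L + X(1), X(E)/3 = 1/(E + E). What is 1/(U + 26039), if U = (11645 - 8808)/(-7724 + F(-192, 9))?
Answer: 15427/401697979 ≈ 3.8404e-5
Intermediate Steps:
X(E) = 3/(2*E) (X(E) = 3/(E + E) = 3/((2*E)) = 3*(1/(2*E)) = 3/(2*E))
F(K, L) = 3/2 + L (F(K, L) = L + (3/2)/1 = L + (3/2)*1 = L + 3/2 = 3/2 + L)
U = -5674/15427 (U = (11645 - 8808)/(-7724 + (3/2 + 9)) = 2837/(-7724 + 21/2) = 2837/(-15427/2) = 2837*(-2/15427) = -5674/15427 ≈ -0.36780)
1/(U + 26039) = 1/(-5674/15427 + 26039) = 1/(401697979/15427) = 15427/401697979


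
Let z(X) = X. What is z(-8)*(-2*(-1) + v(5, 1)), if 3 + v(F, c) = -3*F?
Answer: 128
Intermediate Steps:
v(F, c) = -3 - 3*F
z(-8)*(-2*(-1) + v(5, 1)) = -8*(-2*(-1) + (-3 - 3*5)) = -8*(2 + (-3 - 15)) = -8*(2 - 18) = -8*(-16) = 128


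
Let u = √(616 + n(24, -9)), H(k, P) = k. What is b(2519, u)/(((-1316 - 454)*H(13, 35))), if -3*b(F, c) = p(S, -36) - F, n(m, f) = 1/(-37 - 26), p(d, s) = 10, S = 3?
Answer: -193/5310 ≈ -0.036346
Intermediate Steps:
n(m, f) = -1/63 (n(m, f) = 1/(-63) = -1/63)
u = √271649/21 (u = √(616 - 1/63) = √(38807/63) = √271649/21 ≈ 24.819)
b(F, c) = -10/3 + F/3 (b(F, c) = -(10 - F)/3 = -10/3 + F/3)
b(2519, u)/(((-1316 - 454)*H(13, 35))) = (-10/3 + (⅓)*2519)/(((-1316 - 454)*13)) = (-10/3 + 2519/3)/((-1770*13)) = (2509/3)/(-23010) = (2509/3)*(-1/23010) = -193/5310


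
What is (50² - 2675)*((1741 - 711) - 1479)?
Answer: 78575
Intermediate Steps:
(50² - 2675)*((1741 - 711) - 1479) = (2500 - 2675)*(1030 - 1479) = -175*(-449) = 78575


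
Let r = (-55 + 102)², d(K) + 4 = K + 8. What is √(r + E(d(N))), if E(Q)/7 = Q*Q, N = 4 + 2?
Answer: √2909 ≈ 53.935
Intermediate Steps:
N = 6
d(K) = 4 + K (d(K) = -4 + (K + 8) = -4 + (8 + K) = 4 + K)
E(Q) = 7*Q² (E(Q) = 7*(Q*Q) = 7*Q²)
r = 2209 (r = 47² = 2209)
√(r + E(d(N))) = √(2209 + 7*(4 + 6)²) = √(2209 + 7*10²) = √(2209 + 7*100) = √(2209 + 700) = √2909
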